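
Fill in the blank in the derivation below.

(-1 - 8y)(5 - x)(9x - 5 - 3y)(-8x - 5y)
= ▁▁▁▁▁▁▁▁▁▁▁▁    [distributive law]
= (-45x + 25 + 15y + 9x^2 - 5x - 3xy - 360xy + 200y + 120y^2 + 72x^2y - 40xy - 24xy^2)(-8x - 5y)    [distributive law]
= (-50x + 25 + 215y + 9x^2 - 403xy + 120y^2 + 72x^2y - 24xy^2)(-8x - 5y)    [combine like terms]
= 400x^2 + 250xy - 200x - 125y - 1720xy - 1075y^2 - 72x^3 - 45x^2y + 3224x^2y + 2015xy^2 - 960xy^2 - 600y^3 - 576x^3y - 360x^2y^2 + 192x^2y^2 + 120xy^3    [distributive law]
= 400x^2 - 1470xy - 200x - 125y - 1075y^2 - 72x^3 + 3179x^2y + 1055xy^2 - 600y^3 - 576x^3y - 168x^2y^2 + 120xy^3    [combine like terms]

By distributive law:

(-5 + x - 40y + 8xy)(9x - 5 - 3y)(-8x - 5y)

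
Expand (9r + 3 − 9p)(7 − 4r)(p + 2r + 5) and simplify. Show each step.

(9r + 3 − 9p)(7 − 4r)(p + 2r + 5)
= (63r − 36r^2 + 21 − 12r − 63p + 36pr)(p + 2r + 5)    [distributive law]
= (51r − 36r^2 + 21 − 63p + 36pr)(p + 2r + 5)    [combine like terms]
= 51pr + 102r^2 + 255r − 36pr^2 − 72r^3 − 180r^2 + 21p + 42r + 105 − 63p^2 − 126pr − 315p + 36p^2r + 72pr^2 + 180pr    [distributive law]
= 105pr − 78r^2 + 297r + 36pr^2 − 72r^3 − 294p + 105 − 63p^2 + 36p^2r    [combine like terms]

105pr − 78r^2 + 297r + 36pr^2 − 72r^3 − 294p + 105 − 63p^2 + 36p^2r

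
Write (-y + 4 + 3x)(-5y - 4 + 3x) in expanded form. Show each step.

5y^2 - 16y - 18xy - 16 + 9x^2

(-y + 4 + 3x)(-5y - 4 + 3x)
= 5y^2 + 4y - 3xy - 20y - 16 + 12x - 15xy - 12x + 9x^2    [distributive law]
= 5y^2 - 16y - 18xy - 16 + 9x^2    [combine like terms]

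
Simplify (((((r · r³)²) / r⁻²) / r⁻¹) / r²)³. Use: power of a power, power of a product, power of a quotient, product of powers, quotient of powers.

r²⁷

(((((r · r³)²) / r⁻²) / r⁻¹) / r²)³
= (((((r · r³)²) / r⁻²) / r⁻¹)³) / ((r²)³)    [power of a quotient]
= (((((r · r³)²) / r⁻²)³) / ((r⁻¹)³)) / ((r²)³)    [power of a quotient]
= (((((r · r³)²)³) / ((r⁻²)³)) / ((r⁻¹)³)) / ((r²)³)    [power of a quotient]
= ((((r · r³)⁶) / ((r⁻²)³)) / ((r⁻¹)³)) / ((r²)³)    [power of a power]
= ((((r⁶) · ((r³)⁶)) / ((r⁻²)³)) / ((r⁻¹)³)) / ((r²)³)    [power of a product]
= (((r⁶ · r¹⁸) / ((r⁻²)³)) / ((r⁻¹)³)) / ((r²)³)    [power of a power]
= ((r²⁴ / ((r⁻²)³)) / ((r⁻¹)³)) / ((r²)³)    [product of powers]
= ((r²⁴ / r⁻⁶) / ((r⁻¹)³)) / ((r²)³)    [power of a power]
= (r³⁰ / ((r⁻¹)³)) / ((r²)³)    [quotient of powers]
= (r³⁰ / r⁻³) / ((r²)³)    [power of a power]
= r³³ / ((r²)³)    [quotient of powers]
= r³³ / r⁶    [power of a power]
= r²⁷    [quotient of powers]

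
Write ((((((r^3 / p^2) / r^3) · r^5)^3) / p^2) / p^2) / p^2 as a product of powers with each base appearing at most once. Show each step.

((((((r^3 / p^2) / r^3) · r^5)^3) / p^2) / p^2) / p^2
= ((((((r^3 / p^2) / r^3)^3) · ((r^5)^3)) / p^2) / p^2) / p^2    [power of a product]
= ((((((r^3 / p^2)^3) / ((r^3)^3)) · ((r^5)^3)) / p^2) / p^2) / p^2    [power of a quotient]
= (((((((r^3)^3) / ((p^2)^3)) / ((r^3)^3)) · ((r^5)^3)) / p^2) / p^2) / p^2    [power of a quotient]
= (((((r^9 / ((p^2)^3)) / ((r^3)^3)) · ((r^5)^3)) / p^2) / p^2) / p^2    [power of a power]
= (((((r^9 / p^6) / ((r^3)^3)) · ((r^5)^3)) / p^2) / p^2) / p^2    [power of a power]
= (((((r^9 / p^6) / r^9) · ((r^5)^3)) / p^2) / p^2) / p^2    [power of a power]
= (((((r^9 / p^6) / r^9) · r^15) / p^2) / p^2) / p^2    [power of a power]
= p^(-12)r^15    [quotient of powers; product of powers]

p^(-12)r^15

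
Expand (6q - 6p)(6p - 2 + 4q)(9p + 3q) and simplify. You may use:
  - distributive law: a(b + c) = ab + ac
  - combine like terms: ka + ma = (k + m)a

(6q - 6p)(6p - 2 + 4q)(9p + 3q)
= (36pq - 12q + 24q² - 36p² + 12p - 24pq)(9p + 3q)    [distributive law]
= (12pq - 12q + 24q² - 36p² + 12p)(9p + 3q)    [combine like terms]
= 108p²q + 36pq² - 108pq - 36q² + 216pq² + 72q³ - 324p³ - 108p²q + 108p² + 36pq    [distributive law]
= 252pq² - 72pq - 36q² + 72q³ - 324p³ + 108p²    [combine like terms]

252pq² - 72pq - 36q² + 72q³ - 324p³ + 108p²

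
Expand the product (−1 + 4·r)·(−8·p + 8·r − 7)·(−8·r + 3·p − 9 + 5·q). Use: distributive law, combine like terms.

116·p·r + 24·p^2 − 51·p + 40·p·q + 268·r − 180·q·r − 63 + 35·q + 352·p·r^2 − 96·p^2·r − 160·p·q·r − 256·r^3 + 160·q·r^2

(−1 + 4·r)·(−8·p + 8·r − 7)·(−8·r + 3·p − 9 + 5·q)
= (8·p − 8·r + 7 − 32·p·r + 32·r^2 − 28·r)·(−8·r + 3·p − 9 + 5·q)    [distributive law]
= (8·p − 36·r + 7 − 32·p·r + 32·r^2)·(−8·r + 3·p − 9 + 5·q)    [combine like terms]
= −64·p·r + 24·p^2 − 72·p + 40·p·q + 288·r^2 − 108·p·r + 324·r − 180·q·r − 56·r + 21·p − 63 + 35·q + 256·p·r^2 − 96·p^2·r + 288·p·r − 160·p·q·r − 256·r^3 + 96·p·r^2 − 288·r^2 + 160·q·r^2    [distributive law]
= 116·p·r + 24·p^2 − 51·p + 40·p·q + 268·r − 180·q·r − 63 + 35·q + 352·p·r^2 − 96·p^2·r − 160·p·q·r − 256·r^3 + 160·q·r^2    [combine like terms]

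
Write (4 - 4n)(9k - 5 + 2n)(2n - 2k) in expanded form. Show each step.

(4 - 4n)(9k - 5 + 2n)(2n - 2k)
= (36k - 20 + 8n - 36kn + 20n - 8n^2)(2n - 2k)    [distributive law]
= (36k - 20 + 28n - 36kn - 8n^2)(2n - 2k)    [combine like terms]
= 72kn - 72k^2 - 40n + 40k + 56n^2 - 56kn - 72kn^2 + 72k^2n - 16n^3 + 16kn^2    [distributive law]
= 16kn - 72k^2 - 40n + 40k + 56n^2 - 56kn^2 + 72k^2n - 16n^3    [combine like terms]

16kn - 72k^2 - 40n + 40k + 56n^2 - 56kn^2 + 72k^2n - 16n^3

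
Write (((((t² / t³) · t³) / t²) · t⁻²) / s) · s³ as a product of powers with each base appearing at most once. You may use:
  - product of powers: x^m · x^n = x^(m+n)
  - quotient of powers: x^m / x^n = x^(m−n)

s²·t⁻²

(((((t² / t³) · t³) / t²) · t⁻²) / s) · s³
= ((((t⁻¹ · t³) / t²) · t⁻²) / s) · s³    [quotient of powers]
= (((t² / t²) · t⁻²) / s) · s³    [product of powers]
= ((t⁰ · t⁻²) / s) · s³    [quotient of powers]
= (t⁻² / s) · s³    [product of powers]
= s²·t⁻²    [quotient of powers]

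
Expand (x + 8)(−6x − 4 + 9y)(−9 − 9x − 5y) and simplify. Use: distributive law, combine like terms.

(x + 8)(−6x − 4 + 9y)(−9 − 9x − 5y)
= (−6x^2 − 4x + 9xy − 48x − 32 + 72y)(−9 − 9x − 5y)    [distributive law]
= (−6x^2 − 52x + 9xy − 32 + 72y)(−9 − 9x − 5y)    [combine like terms]
= 54x^2 + 54x^3 + 30x^2y + 468x + 468x^2 + 260xy − 81xy − 81x^2y − 45xy^2 + 288 + 288x + 160y − 648y − 648xy − 360y^2    [distributive law]
= 522x^2 + 54x^3 − 51x^2y + 756x − 469xy − 45xy^2 + 288 − 488y − 360y^2    [combine like terms]

522x^2 + 54x^3 − 51x^2y + 756x − 469xy − 45xy^2 + 288 − 488y − 360y^2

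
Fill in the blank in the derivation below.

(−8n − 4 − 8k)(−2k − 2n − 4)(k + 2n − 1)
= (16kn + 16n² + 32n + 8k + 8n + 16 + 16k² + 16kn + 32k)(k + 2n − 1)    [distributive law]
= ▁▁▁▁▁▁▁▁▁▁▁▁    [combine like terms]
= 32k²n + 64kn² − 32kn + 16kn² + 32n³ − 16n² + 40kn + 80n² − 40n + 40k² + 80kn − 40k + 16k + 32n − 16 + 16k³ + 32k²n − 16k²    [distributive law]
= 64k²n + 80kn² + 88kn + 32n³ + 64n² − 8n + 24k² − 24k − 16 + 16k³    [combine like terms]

Applying combine like terms to the line above:

(32kn + 16n² + 40n + 40k + 16 + 16k²)(k + 2n − 1)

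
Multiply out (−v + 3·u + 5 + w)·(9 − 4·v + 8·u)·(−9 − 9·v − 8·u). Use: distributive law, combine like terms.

−144·v + 225·v^2 − 191·u·v − 36·v^3 + 148·u·v^2 − 56·u^2·v − 963·u − 752·u^2 − 192·u^3 − 405 − 81·w − 45·v·w − 144·u·w + 36·v^2·w − 40·u·v·w − 64·u^2·w

(−v + 3·u + 5 + w)·(9 − 4·v + 8·u)·(−9 − 9·v − 8·u)
= (−9·v + 4·v^2 − 8·u·v + 27·u − 12·u·v + 24·u^2 + 45 − 20·v + 40·u + 9·w − 4·v·w + 8·u·w)·(−9 − 9·v − 8·u)    [distributive law]
= (−29·v + 4·v^2 − 20·u·v + 67·u + 24·u^2 + 45 + 9·w − 4·v·w + 8·u·w)·(−9 − 9·v − 8·u)    [combine like terms]
= 261·v + 261·v^2 + 232·u·v − 36·v^2 − 36·v^3 − 32·u·v^2 + 180·u·v + 180·u·v^2 + 160·u^2·v − 603·u − 603·u·v − 536·u^2 − 216·u^2 − 216·u^2·v − 192·u^3 − 405 − 405·v − 360·u − 81·w − 81·v·w − 72·u·w + 36·v·w + 36·v^2·w + 32·u·v·w − 72·u·w − 72·u·v·w − 64·u^2·w    [distributive law]
= −144·v + 225·v^2 − 191·u·v − 36·v^3 + 148·u·v^2 − 56·u^2·v − 963·u − 752·u^2 − 192·u^3 − 405 − 81·w − 45·v·w − 144·u·w + 36·v^2·w − 40·u·v·w − 64·u^2·w    [combine like terms]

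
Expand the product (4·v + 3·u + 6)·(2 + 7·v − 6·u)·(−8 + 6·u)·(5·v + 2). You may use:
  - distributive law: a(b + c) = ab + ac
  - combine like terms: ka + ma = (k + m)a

−2448·v² − 1280·v + 1956·u·v² + 2208·u·v − 1120·v³ + 840·u·v³ − 90·u²·v² − 216·u²·v + 624·u − 72·u² − 540·u³·v − 216·u³ − 192

(4·v + 3·u + 6)·(2 + 7·v − 6·u)·(−8 + 6·u)·(5·v + 2)
= (8·v + 28·v² − 24·u·v + 6·u + 21·u·v − 18·u² + 12 + 42·v − 36·u)·(−8 + 6·u)·(5·v + 2)    [distributive law]
= (50·v + 28·v² − 3·u·v − 30·u − 18·u² + 12)·(−8 + 6·u)·(5·v + 2)    [combine like terms]
= (−400·v + 300·u·v − 224·v² + 168·u·v² + 24·u·v − 18·u²·v + 240·u − 180·u² + 144·u² − 108·u³ − 96 + 72·u)·(5·v + 2)    [distributive law]
= (−400·v + 324·u·v − 224·v² + 168·u·v² − 18·u²·v + 312·u − 36·u² − 108·u³ − 96)·(5·v + 2)    [combine like terms]
= −2000·v² − 800·v + 1620·u·v² + 648·u·v − 1120·v³ − 448·v² + 840·u·v³ + 336·u·v² − 90·u²·v² − 36·u²·v + 1560·u·v + 624·u − 180·u²·v − 72·u² − 540·u³·v − 216·u³ − 480·v − 192    [distributive law]
= −2448·v² − 1280·v + 1956·u·v² + 2208·u·v − 1120·v³ + 840·u·v³ − 90·u²·v² − 216·u²·v + 624·u − 72·u² − 540·u³·v − 216·u³ − 192    [combine like terms]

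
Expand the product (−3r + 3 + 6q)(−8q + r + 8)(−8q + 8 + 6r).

(−3r + 3 + 6q)(−8q + r + 8)(−8q + 8 + 6r)
= (24qr − 3r^2 − 24r − 24q + 3r + 24 − 48q^2 + 6qr + 48q)(−8q + 8 + 6r)    [distributive law]
= (30qr − 3r^2 − 21r + 24q + 24 − 48q^2)(−8q + 8 + 6r)    [combine like terms]
= −240q^2r + 240qr + 180qr^2 + 24qr^2 − 24r^2 − 18r^3 + 168qr − 168r − 126r^2 − 192q^2 + 192q + 144qr − 192q + 192 + 144r + 384q^3 − 384q^2 − 288q^2r    [distributive law]
= −528q^2r + 552qr + 204qr^2 − 150r^2 − 18r^3 − 24r − 576q^2 + 192 + 384q^3    [combine like terms]

−528q^2r + 552qr + 204qr^2 − 150r^2 − 18r^3 − 24r − 576q^2 + 192 + 384q^3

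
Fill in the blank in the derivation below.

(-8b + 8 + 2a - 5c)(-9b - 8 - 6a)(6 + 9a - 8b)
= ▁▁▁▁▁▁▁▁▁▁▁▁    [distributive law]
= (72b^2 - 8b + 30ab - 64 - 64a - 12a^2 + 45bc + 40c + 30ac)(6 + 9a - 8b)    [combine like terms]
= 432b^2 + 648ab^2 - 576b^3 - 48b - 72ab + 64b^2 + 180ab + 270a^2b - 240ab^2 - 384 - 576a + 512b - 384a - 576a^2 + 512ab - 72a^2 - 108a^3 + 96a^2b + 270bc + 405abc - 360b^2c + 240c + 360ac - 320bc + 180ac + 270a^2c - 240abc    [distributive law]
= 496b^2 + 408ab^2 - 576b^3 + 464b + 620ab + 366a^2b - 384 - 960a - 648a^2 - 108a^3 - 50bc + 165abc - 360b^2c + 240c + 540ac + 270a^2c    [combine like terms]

Applying distributive law to the line above:

(72b^2 + 64b + 48ab - 72b - 64 - 48a - 18ab - 16a - 12a^2 + 45bc + 40c + 30ac)(6 + 9a - 8b)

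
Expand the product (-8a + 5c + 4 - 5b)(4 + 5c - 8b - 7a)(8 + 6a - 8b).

-384a + 88a² + 960ab - 360ac - 450a²c + 210abc + 146a²b - 552ab² + 336a³ + 320c - 840bc + 200c² + 150ac² - 200bc² + 520b²c + 128 - 544b + 736b² - 320b³

(-8a + 5c + 4 - 5b)(4 + 5c - 8b - 7a)(8 + 6a - 8b)
= (-32a - 40ac + 64ab + 56a² + 20c + 25c² - 40bc - 35ac + 16 + 20c - 32b - 28a - 20b - 25bc + 40b² + 35ab)(8 + 6a - 8b)    [distributive law]
= (-60a - 75ac + 99ab + 56a² + 40c + 25c² - 65bc + 16 - 52b + 40b²)(8 + 6a - 8b)    [combine like terms]
= -480a - 360a² + 480ab - 600ac - 450a²c + 600abc + 792ab + 594a²b - 792ab² + 448a² + 336a³ - 448a²b + 320c + 240ac - 320bc + 200c² + 150ac² - 200bc² - 520bc - 390abc + 520b²c + 128 + 96a - 128b - 416b - 312ab + 416b² + 320b² + 240ab² - 320b³    [distributive law]
= -384a + 88a² + 960ab - 360ac - 450a²c + 210abc + 146a²b - 552ab² + 336a³ + 320c - 840bc + 200c² + 150ac² - 200bc² + 520b²c + 128 - 544b + 736b² - 320b³    [combine like terms]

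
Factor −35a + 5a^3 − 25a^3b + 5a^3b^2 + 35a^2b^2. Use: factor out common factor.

5a(−7 + a^2 − 5a^2b + a^2b^2 + 7ab^2)

−35a + 5a^3 − 25a^3b + 5a^3b^2 + 35a^2b^2
= 5(−7a + a^3 − 5a^3b + a^3b^2 + 7a^2b^2)    [factor out 5]
= 5a(−7 + a^2 − 5a^2b + a^2b^2 + 7ab^2)    [factor out a]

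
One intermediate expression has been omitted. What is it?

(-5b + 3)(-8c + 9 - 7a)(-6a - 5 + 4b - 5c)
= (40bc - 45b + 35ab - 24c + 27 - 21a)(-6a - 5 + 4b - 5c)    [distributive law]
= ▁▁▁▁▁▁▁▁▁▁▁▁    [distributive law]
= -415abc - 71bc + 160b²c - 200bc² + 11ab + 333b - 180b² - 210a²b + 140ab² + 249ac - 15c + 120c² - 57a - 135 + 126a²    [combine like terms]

Applying distributive law to the line above:

-240abc - 200bc + 160b²c - 200bc² + 270ab + 225b - 180b² + 225bc - 210a²b - 175ab + 140ab² - 175abc + 144ac + 120c - 96bc + 120c² - 162a - 135 + 108b - 135c + 126a² + 105a - 84ab + 105ac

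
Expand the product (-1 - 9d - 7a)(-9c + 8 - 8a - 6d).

(-1 - 9d - 7a)(-9c + 8 - 8a - 6d)
= 9c - 8 + 8a + 6d + 81cd - 72d + 72ad + 54d² + 63ac - 56a + 56a² + 42ad    [distributive law]
= 9c - 8 - 48a - 66d + 81cd + 114ad + 54d² + 63ac + 56a²    [combine like terms]

9c - 8 - 48a - 66d + 81cd + 114ad + 54d² + 63ac + 56a²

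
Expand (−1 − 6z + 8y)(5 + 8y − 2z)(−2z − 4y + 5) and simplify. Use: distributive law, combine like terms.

(−1 − 6z + 8y)(5 + 8y − 2z)(−2z − 4y + 5)
= (−5 − 8y + 2z − 30z − 48yz + 12z^2 + 40y + 64y^2 − 16yz)(−2z − 4y + 5)    [distributive law]
= (−5 + 32y − 28z − 64yz + 12z^2 + 64y^2)(−2z − 4y + 5)    [combine like terms]
= 10z + 20y − 25 − 64yz − 128y^2 + 160y + 56z^2 + 112yz − 140z + 128yz^2 + 256y^2z − 320yz − 24z^3 − 48yz^2 + 60z^2 − 128y^2z − 256y^3 + 320y^2    [distributive law]
= −130z + 180y − 25 − 272yz + 192y^2 + 116z^2 + 80yz^2 + 128y^2z − 24z^3 − 256y^3    [combine like terms]

−130z + 180y − 25 − 272yz + 192y^2 + 116z^2 + 80yz^2 + 128y^2z − 24z^3 − 256y^3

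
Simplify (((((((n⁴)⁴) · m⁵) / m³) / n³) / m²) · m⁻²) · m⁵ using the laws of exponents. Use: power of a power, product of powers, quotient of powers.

(((((((n⁴)⁴) · m⁵) / m³) / n³) / m²) · m⁻²) · m⁵
= (((((n¹⁶ · m⁵) / m³) / n³) / m²) · m⁻²) · m⁵    [power of a power]
= m³n¹³    [quotient of powers; product of powers]

m³n¹³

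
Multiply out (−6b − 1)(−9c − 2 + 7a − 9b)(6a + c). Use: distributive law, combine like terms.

(−6b − 1)(−9c − 2 + 7a − 9b)(6a + c)
= (54bc + 12b − 42ab + 54b^2 + 9c + 2 − 7a + 9b)(6a + c)    [distributive law]
= (54bc + 21b − 42ab + 54b^2 + 9c + 2 − 7a)(6a + c)    [combine like terms]
= 324abc + 54bc^2 + 126ab + 21bc − 252a^2b − 42abc + 324ab^2 + 54b^2c + 54ac + 9c^2 + 12a + 2c − 42a^2 − 7ac    [distributive law]
= 282abc + 54bc^2 + 126ab + 21bc − 252a^2b + 324ab^2 + 54b^2c + 47ac + 9c^2 + 12a + 2c − 42a^2    [combine like terms]

282abc + 54bc^2 + 126ab + 21bc − 252a^2b + 324ab^2 + 54b^2c + 47ac + 9c^2 + 12a + 2c − 42a^2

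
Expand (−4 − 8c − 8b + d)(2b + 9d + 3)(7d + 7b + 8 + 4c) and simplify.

−1015bd − 352b^2 − 340b − 424bc − 159d^2 − 348d − 876cd − 96 − 240c − 896bcd − 176b^2c − 64bc^2 − 468cd^2 − 288c^2d − 96c^2 − 602b^2d − 112b^3 − 427bd^2 + 63d^3

(−4 − 8c − 8b + d)(2b + 9d + 3)(7d + 7b + 8 + 4c)
= (−8b − 36d − 12 − 16bc − 72cd − 24c − 16b^2 − 72bd − 24b + 2bd + 9d^2 + 3d)(7d + 7b + 8 + 4c)    [distributive law]
= (−32b − 33d − 12 − 16bc − 72cd − 24c − 16b^2 − 70bd + 9d^2)(7d + 7b + 8 + 4c)    [combine like terms]
= −224bd − 224b^2 − 256b − 128bc − 231d^2 − 231bd − 264d − 132cd − 84d − 84b − 96 − 48c − 112bcd − 112b^2c − 128bc − 64bc^2 − 504cd^2 − 504bcd − 576cd − 288c^2d − 168cd − 168bc − 192c − 96c^2 − 112b^2d − 112b^3 − 128b^2 − 64b^2c − 490bd^2 − 490b^2d − 560bd − 280bcd + 63d^3 + 63bd^2 + 72d^2 + 36cd^2    [distributive law]
= −1015bd − 352b^2 − 340b − 424bc − 159d^2 − 348d − 876cd − 96 − 240c − 896bcd − 176b^2c − 64bc^2 − 468cd^2 − 288c^2d − 96c^2 − 602b^2d − 112b^3 − 427bd^2 + 63d^3    [combine like terms]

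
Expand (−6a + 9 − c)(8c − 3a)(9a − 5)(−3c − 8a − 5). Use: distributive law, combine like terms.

(−6a + 9 − c)(8c − 3a)(9a − 5)(−3c − 8a − 5)
= (−48ac + 18a² + 72c − 27a − 8c² + 3ac)(9a − 5)(−3c − 8a − 5)    [distributive law]
= (−45ac + 18a² + 72c − 27a − 8c²)(9a − 5)(−3c − 8a − 5)    [combine like terms]
= (−405a²c + 225ac + 162a³ − 90a² + 648ac − 360c − 243a² + 135a − 72ac² + 40c²)(−3c − 8a − 5)    [distributive law]
= (−405a²c + 873ac + 162a³ − 333a² − 360c + 135a − 72ac² + 40c²)(−3c − 8a − 5)    [combine like terms]
= 1215a²c² + 3240a³c + 2025a²c − 2619ac² − 6984a²c − 4365ac − 486a³c − 1296a⁴ − 810a³ + 999a²c + 2664a³ + 1665a² + 1080c² + 2880ac + 1800c − 405ac − 1080a² − 675a + 216ac³ + 576a²c² + 360ac² − 120c³ − 320ac² − 200c²    [distributive law]
= 1791a²c² + 2754a³c − 3960a²c − 2579ac² − 1890ac − 1296a⁴ + 1854a³ + 585a² + 880c² + 1800c − 675a + 216ac³ − 120c³    [combine like terms]

1791a²c² + 2754a³c − 3960a²c − 2579ac² − 1890ac − 1296a⁴ + 1854a³ + 585a² + 880c² + 1800c − 675a + 216ac³ − 120c³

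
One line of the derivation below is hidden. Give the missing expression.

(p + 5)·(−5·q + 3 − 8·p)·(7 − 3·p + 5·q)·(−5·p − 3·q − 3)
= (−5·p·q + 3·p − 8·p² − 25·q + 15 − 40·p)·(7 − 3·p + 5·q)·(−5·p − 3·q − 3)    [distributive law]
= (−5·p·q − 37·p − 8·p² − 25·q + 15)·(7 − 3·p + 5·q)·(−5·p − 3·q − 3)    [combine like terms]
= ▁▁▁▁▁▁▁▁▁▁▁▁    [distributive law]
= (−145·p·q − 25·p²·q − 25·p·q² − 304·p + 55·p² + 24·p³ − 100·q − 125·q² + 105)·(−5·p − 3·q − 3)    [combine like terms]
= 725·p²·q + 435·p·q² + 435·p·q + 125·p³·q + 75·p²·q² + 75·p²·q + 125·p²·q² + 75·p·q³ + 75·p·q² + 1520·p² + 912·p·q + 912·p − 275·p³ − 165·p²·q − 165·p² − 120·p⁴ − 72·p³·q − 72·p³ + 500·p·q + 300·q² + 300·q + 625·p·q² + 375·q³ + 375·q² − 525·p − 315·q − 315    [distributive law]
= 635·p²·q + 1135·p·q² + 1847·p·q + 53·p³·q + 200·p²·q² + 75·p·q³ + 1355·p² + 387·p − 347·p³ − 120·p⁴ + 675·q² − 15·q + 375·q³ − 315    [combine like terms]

After distributive law, the bracketed line is:

(−35·p·q + 15·p²·q − 25·p·q² − 259·p + 111·p² − 185·p·q − 56·p² + 24·p³ − 40·p²·q − 175·q + 75·p·q − 125·q² + 105 − 45·p + 75·q)·(−5·p − 3·q − 3)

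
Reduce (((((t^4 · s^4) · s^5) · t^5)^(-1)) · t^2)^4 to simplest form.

s^(-36)·t^(-28)

(((((t^4 · s^4) · s^5) · t^5)^(-1)) · t^2)^4
= (((((t^4 · s^4) · s^5) · t^5)^(-1))^4) · ((t^2)^4)    [power of a product]
= ((((t^4 · s^4) · s^5) · t^5)^(-4)) · ((t^2)^4)    [power of a power]
= ((((t^4 · s^4) · s^5)^(-4)) · ((t^5)^(-4))) · ((t^2)^4)    [power of a product]
= ((((t^4 · s^4)^(-4)) · ((s^5)^(-4))) · ((t^5)^(-4))) · ((t^2)^4)    [power of a product]
= (((((t^4)^(-4)) · ((s^4)^(-4))) · ((s^5)^(-4))) · ((t^5)^(-4))) · ((t^2)^4)    [power of a product]
= (((t^(-16) · ((s^4)^(-4))) · ((s^5)^(-4))) · ((t^5)^(-4))) · ((t^2)^4)    [power of a power]
= (((t^(-16) · s^(-16)) · ((s^5)^(-4))) · ((t^5)^(-4))) · ((t^2)^4)    [power of a power]
= (((t^(-16) · s^(-16)) · s^(-20)) · ((t^5)^(-4))) · ((t^2)^4)    [power of a power]
= (((t^(-16) · s^(-16)) · s^(-20)) · t^(-20)) · ((t^2)^4)    [power of a power]
= (((t^(-16) · s^(-16)) · s^(-20)) · t^(-20)) · t^8    [power of a power]
= s^(-36)·t^(-28)    [product of powers]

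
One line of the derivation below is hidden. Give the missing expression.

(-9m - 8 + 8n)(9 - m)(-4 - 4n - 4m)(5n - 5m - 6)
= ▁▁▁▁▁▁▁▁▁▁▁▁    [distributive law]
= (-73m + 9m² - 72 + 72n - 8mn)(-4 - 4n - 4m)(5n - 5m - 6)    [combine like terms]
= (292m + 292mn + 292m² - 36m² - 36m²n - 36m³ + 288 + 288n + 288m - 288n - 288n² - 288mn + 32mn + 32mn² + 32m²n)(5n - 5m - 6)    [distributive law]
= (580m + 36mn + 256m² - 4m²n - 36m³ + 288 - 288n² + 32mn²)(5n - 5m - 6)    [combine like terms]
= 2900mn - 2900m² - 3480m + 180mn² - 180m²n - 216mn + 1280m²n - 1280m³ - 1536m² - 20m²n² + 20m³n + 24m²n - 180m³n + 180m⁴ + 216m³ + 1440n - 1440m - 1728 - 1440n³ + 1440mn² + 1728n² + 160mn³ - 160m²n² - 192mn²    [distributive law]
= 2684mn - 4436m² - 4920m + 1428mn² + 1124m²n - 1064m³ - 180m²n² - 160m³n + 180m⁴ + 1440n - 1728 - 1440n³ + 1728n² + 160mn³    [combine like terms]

After distributive law, the bracketed line is:

(-81m + 9m² - 72 + 8m + 72n - 8mn)(-4 - 4n - 4m)(5n - 5m - 6)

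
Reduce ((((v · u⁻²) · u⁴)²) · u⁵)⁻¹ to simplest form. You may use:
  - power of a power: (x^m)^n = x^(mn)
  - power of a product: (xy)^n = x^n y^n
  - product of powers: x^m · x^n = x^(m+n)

u⁻⁹v⁻²

((((v · u⁻²) · u⁴)²) · u⁵)⁻¹
= ((((v · u⁻²) · u⁴)²)⁻¹) · ((u⁵)⁻¹)    [power of a product]
= (((v · u⁻²) · u⁴)⁻²) · ((u⁵)⁻¹)    [power of a power]
= (((v · u⁻²)⁻²) · ((u⁴)⁻²)) · ((u⁵)⁻¹)    [power of a product]
= (((v⁻²) · ((u⁻²)⁻²)) · ((u⁴)⁻²)) · ((u⁵)⁻¹)    [power of a product]
= ((v⁻² · u⁴) · ((u⁴)⁻²)) · ((u⁵)⁻¹)    [power of a power]
= ((v⁻² · u⁴) · u⁻⁸) · ((u⁵)⁻¹)    [power of a power]
= ((v⁻² · u⁴) · u⁻⁸) · u⁻⁵    [power of a power]
= u⁻⁹v⁻²    [product of powers]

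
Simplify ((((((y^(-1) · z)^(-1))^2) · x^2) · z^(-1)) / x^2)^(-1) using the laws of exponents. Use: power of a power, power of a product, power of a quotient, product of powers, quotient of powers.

((((((y^(-1) · z)^(-1))^2) · x^2) · z^(-1)) / x^2)^(-1)
= ((((((y^(-1) · z)^(-1))^2) · x^2) · z^(-1))^(-1)) / ((x^2)^(-1))    [power of a quotient]
= ((((((y^(-1) · z)^(-1))^2) · x^2)^(-1)) · ((z^(-1))^(-1))) / ((x^2)^(-1))    [power of a product]
= ((((((y^(-1) · z)^(-1))^2)^(-1)) · ((x^2)^(-1))) · ((z^(-1))^(-1))) / ((x^2)^(-1))    [power of a product]
= (((((y^(-1) · z)^(-1))^(-2)) · ((x^2)^(-1))) · ((z^(-1))^(-1))) / ((x^2)^(-1))    [power of a power]
= ((((y^(-1) · z)^2) · ((x^2)^(-1))) · ((z^(-1))^(-1))) / ((x^2)^(-1))    [power of a power]
= (((((y^(-1))^2) · (z^2)) · ((x^2)^(-1))) · ((z^(-1))^(-1))) / ((x^2)^(-1))    [power of a product]
= (((y^(-2) · (z^2)) · ((x^2)^(-1))) · ((z^(-1))^(-1))) / ((x^2)^(-1))    [power of a power]
= (((y^(-2) · z^2) · x^(-2)) · ((z^(-1))^(-1))) / ((x^2)^(-1))    [power of a power]
= (((y^(-2) · z^2) · x^(-2)) · z) / ((x^2)^(-1))    [power of a power]
= (((y^(-2) · z^2) · x^(-2)) · z) / x^(-2)    [power of a power]
= y^(-2)z^3    [quotient of powers; product of powers]

y^(-2)z^3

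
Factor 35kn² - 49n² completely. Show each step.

35kn² - 49n²
= 7(5kn² - 7n²)    [factor out 7]
= 7n²(5k - 7)    [factor out n²]

7n²(5k - 7)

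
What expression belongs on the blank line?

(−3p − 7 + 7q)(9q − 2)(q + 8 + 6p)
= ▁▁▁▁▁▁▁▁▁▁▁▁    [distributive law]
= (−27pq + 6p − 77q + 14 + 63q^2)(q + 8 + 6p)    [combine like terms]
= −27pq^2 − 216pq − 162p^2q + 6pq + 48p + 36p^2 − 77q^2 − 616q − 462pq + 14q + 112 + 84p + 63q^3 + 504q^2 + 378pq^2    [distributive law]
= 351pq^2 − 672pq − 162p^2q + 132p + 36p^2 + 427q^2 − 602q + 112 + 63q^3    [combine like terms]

Applying distributive law to the line above:

(−27pq + 6p − 63q + 14 + 63q^2 − 14q)(q + 8 + 6p)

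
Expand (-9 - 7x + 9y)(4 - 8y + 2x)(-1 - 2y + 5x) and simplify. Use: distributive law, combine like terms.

(-9 - 7x + 9y)(4 - 8y + 2x)(-1 - 2y + 5x)
= (-36 + 72y - 18x - 28x + 56xy - 14x² + 36y - 72y² + 18xy)(-1 - 2y + 5x)    [distributive law]
= (-36 + 108y - 46x + 74xy - 14x² - 72y²)(-1 - 2y + 5x)    [combine like terms]
= 36 + 72y - 180x - 108y - 216y² + 540xy + 46x + 92xy - 230x² - 74xy - 148xy² + 370x²y + 14x² + 28x²y - 70x³ + 72y² + 144y³ - 360xy²    [distributive law]
= 36 - 36y - 134x - 144y² + 558xy - 216x² - 508xy² + 398x²y - 70x³ + 144y³    [combine like terms]

36 - 36y - 134x - 144y² + 558xy - 216x² - 508xy² + 398x²y - 70x³ + 144y³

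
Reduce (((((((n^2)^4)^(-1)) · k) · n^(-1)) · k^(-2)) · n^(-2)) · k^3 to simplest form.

(((((((n^2)^4)^(-1)) · k) · n^(-1)) · k^(-2)) · n^(-2)) · k^3
= ((((((n^2)^(-4)) · k) · n^(-1)) · k^(-2)) · n^(-2)) · k^3    [power of a power]
= ((((n^(-8) · k) · n^(-1)) · k^(-2)) · n^(-2)) · k^3    [power of a power]
= k^2n^(-11)    [product of powers]

k^2n^(-11)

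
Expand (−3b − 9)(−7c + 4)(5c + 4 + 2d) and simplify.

105bc² + 24bc + 42bcd − 48b − 24bd + 315c² + 72c + 126cd − 144 − 72d

(−3b − 9)(−7c + 4)(5c + 4 + 2d)
= (21bc − 12b + 63c − 36)(5c + 4 + 2d)    [distributive law]
= 105bc² + 84bc + 42bcd − 60bc − 48b − 24bd + 315c² + 252c + 126cd − 180c − 144 − 72d    [distributive law]
= 105bc² + 24bc + 42bcd − 48b − 24bd + 315c² + 72c + 126cd − 144 − 72d    [combine like terms]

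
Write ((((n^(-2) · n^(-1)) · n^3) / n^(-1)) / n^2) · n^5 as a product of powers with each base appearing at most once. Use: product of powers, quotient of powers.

((((n^(-2) · n^(-1)) · n^3) / n^(-1)) / n^2) · n^5
= (((n^(-3) · n^3) / n^(-1)) / n^2) · n^5    [product of powers]
= ((n^0 / n^(-1)) / n^2) · n^5    [product of powers]
= (n / n^2) · n^5    [quotient of powers]
= n^(-1) · n^5    [quotient of powers]
= n^4    [product of powers]

n^4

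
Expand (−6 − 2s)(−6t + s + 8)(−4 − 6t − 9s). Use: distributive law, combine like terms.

144t − 216t^2 − 240st + 520s + 206s^2 + 192 − 72st^2 − 96s^2t + 18s^3

(−6 − 2s)(−6t + s + 8)(−4 − 6t − 9s)
= (36t − 6s − 48 + 12st − 2s^2 − 16s)(−4 − 6t − 9s)    [distributive law]
= (36t − 22s − 48 + 12st − 2s^2)(−4 − 6t − 9s)    [combine like terms]
= −144t − 216t^2 − 324st + 88s + 132st + 198s^2 + 192 + 288t + 432s − 48st − 72st^2 − 108s^2t + 8s^2 + 12s^2t + 18s^3    [distributive law]
= 144t − 216t^2 − 240st + 520s + 206s^2 + 192 − 72st^2 − 96s^2t + 18s^3    [combine like terms]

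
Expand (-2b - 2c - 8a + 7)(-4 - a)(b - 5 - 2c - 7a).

(-2b - 2c - 8a + 7)(-4 - a)(b - 5 - 2c - 7a)
= (8b + 2ab + 8c + 2ac + 32a + 8a² - 28 - 7a)(b - 5 - 2c - 7a)    [distributive law]
= (8b + 2ab + 8c + 2ac + 25a + 8a² - 28)(b - 5 - 2c - 7a)    [combine like terms]
= 8b² - 40b - 16bc - 56ab + 2ab² - 10ab - 4abc - 14a²b + 8bc - 40c - 16c² - 56ac + 2abc - 10ac - 4ac² - 14a²c + 25ab - 125a - 50ac - 175a² + 8a²b - 40a² - 16a²c - 56a³ - 28b + 140 + 56c + 196a    [distributive law]
= 8b² - 68b - 8bc - 41ab + 2ab² - 2abc - 6a²b + 16c - 16c² - 116ac - 4ac² - 30a²c + 71a - 215a² - 56a³ + 140    [combine like terms]

8b² - 68b - 8bc - 41ab + 2ab² - 2abc - 6a²b + 16c - 16c² - 116ac - 4ac² - 30a²c + 71a - 215a² - 56a³ + 140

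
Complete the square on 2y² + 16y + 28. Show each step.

2y² + 16y + 28
= 2(y² + 8y) + 28    [factor out 2 from the y-terms]
= 2(y² + 8y + 16 − 16) + 28    [add and subtract 16 inside the bracket]
= 2(y + 4)² − 32 + 28    [perfect-square identity]
= 2(y + 4)² − 4    [combine constants]

2(y + 4)² − 4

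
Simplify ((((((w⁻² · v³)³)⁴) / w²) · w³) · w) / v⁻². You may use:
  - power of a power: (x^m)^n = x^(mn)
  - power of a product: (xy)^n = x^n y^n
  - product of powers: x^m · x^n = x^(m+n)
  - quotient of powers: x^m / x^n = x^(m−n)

((((((w⁻² · v³)³)⁴) / w²) · w³) · w) / v⁻²
= (((((w⁻² · v³)¹²) / w²) · w³) · w) / v⁻²    [power of a power]
= ((((((w⁻²)¹²) · ((v³)¹²)) / w²) · w³) · w) / v⁻²    [power of a product]
= ((((w⁻²⁴ · ((v³)¹²)) / w²) · w³) · w) / v⁻²    [power of a power]
= ((((w⁻²⁴ · v³⁶) / w²) · w³) · w) / v⁻²    [power of a power]
= v³⁸w⁻²²    [quotient of powers; product of powers]

v³⁸w⁻²²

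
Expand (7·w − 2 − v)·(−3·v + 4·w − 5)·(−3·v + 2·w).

81·v^2·w − 134·v·w^2 + 56·w^3 + 151·v·w − 86·w^2 − 33·v^2 − 30·v + 20·w − 9·v^3

(7·w − 2 − v)·(−3·v + 4·w − 5)·(−3·v + 2·w)
= (−21·v·w + 28·w^2 − 35·w + 6·v − 8·w + 10 + 3·v^2 − 4·v·w + 5·v)·(−3·v + 2·w)    [distributive law]
= (−25·v·w + 28·w^2 − 43·w + 11·v + 10 + 3·v^2)·(−3·v + 2·w)    [combine like terms]
= 75·v^2·w − 50·v·w^2 − 84·v·w^2 + 56·w^3 + 129·v·w − 86·w^2 − 33·v^2 + 22·v·w − 30·v + 20·w − 9·v^3 + 6·v^2·w    [distributive law]
= 81·v^2·w − 134·v·w^2 + 56·w^3 + 151·v·w − 86·w^2 − 33·v^2 − 30·v + 20·w − 9·v^3    [combine like terms]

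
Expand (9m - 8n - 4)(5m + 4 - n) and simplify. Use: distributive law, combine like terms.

(9m - 8n - 4)(5m + 4 - n)
= 45m^2 + 36m - 9mn - 40mn - 32n + 8n^2 - 20m - 16 + 4n    [distributive law]
= 45m^2 + 16m - 49mn - 28n + 8n^2 - 16    [combine like terms]

45m^2 + 16m - 49mn - 28n + 8n^2 - 16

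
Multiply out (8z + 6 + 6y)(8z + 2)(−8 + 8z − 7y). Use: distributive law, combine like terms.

(8z + 6 + 6y)(8z + 2)(−8 + 8z − 7y)
= (64z² + 16z + 48z + 12 + 48yz + 12y)(−8 + 8z − 7y)    [distributive law]
= (64z² + 64z + 12 + 48yz + 12y)(−8 + 8z − 7y)    [combine like terms]
= −512z² + 512z³ − 448yz² − 512z + 512z² − 448yz − 96 + 96z − 84y − 384yz + 384yz² − 336y²z − 96y + 96yz − 84y²    [distributive law]
= 512z³ − 64yz² − 416z − 736yz − 96 − 180y − 336y²z − 84y²    [combine like terms]

512z³ − 64yz² − 416z − 736yz − 96 − 180y − 336y²z − 84y²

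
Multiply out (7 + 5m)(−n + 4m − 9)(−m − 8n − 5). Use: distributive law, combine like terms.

168mn + 56n^2 + 539n − 83m^2 + 148m + 315 − 155m^2n + 40mn^2 − 20m^3

(7 + 5m)(−n + 4m − 9)(−m − 8n − 5)
= (−7n + 28m − 63 − 5mn + 20m^2 − 45m)(−m − 8n − 5)    [distributive law]
= (−7n − 17m − 63 − 5mn + 20m^2)(−m − 8n − 5)    [combine like terms]
= 7mn + 56n^2 + 35n + 17m^2 + 136mn + 85m + 63m + 504n + 315 + 5m^2n + 40mn^2 + 25mn − 20m^3 − 160m^2n − 100m^2    [distributive law]
= 168mn + 56n^2 + 539n − 83m^2 + 148m + 315 − 155m^2n + 40mn^2 − 20m^3    [combine like terms]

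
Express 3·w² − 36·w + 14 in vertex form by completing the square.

3(w − 6)² − 94

3·w² − 36·w + 14
= 3(w² − 12·w) + 14    [factor out 3 from the w-terms]
= 3(w² − 12·w + 36 − 36) + 14    [add and subtract 36 inside the bracket]
= 3(w − 6)² − 108 + 14    [perfect-square identity]
= 3(w − 6)² − 94    [combine constants]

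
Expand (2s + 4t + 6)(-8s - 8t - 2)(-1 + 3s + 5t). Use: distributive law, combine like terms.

(2s + 4t + 6)(-8s - 8t - 2)(-1 + 3s + 5t)
= (-16s^2 - 16st - 4s - 32st - 32t^2 - 8t - 48s - 48t - 12)(-1 + 3s + 5t)    [distributive law]
= (-16s^2 - 48st - 52s - 32t^2 - 56t - 12)(-1 + 3s + 5t)    [combine like terms]
= 16s^2 - 48s^3 - 80s^2t + 48st - 144s^2t - 240st^2 + 52s - 156s^2 - 260st + 32t^2 - 96st^2 - 160t^3 + 56t - 168st - 280t^2 + 12 - 36s - 60t    [distributive law]
= -140s^2 - 48s^3 - 224s^2t - 380st - 336st^2 + 16s - 248t^2 - 160t^3 - 4t + 12    [combine like terms]

-140s^2 - 48s^3 - 224s^2t - 380st - 336st^2 + 16s - 248t^2 - 160t^3 - 4t + 12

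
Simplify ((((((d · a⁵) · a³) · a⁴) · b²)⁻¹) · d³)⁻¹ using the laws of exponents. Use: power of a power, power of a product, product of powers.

a¹²·b²·d⁻²

((((((d · a⁵) · a³) · a⁴) · b²)⁻¹) · d³)⁻¹
= ((((((d · a⁵) · a³) · a⁴) · b²)⁻¹)⁻¹) · ((d³)⁻¹)    [power of a product]
= (((((d · a⁵) · a³) · a⁴) · b²)¹) · ((d³)⁻¹)    [power of a power]
= (((((d · a⁵) · a³) · a⁴)¹) · ((b²)¹)) · ((d³)⁻¹)    [power of a product]
= (((((d · a⁵) · a³)¹) · ((a⁴)¹)) · ((b²)¹)) · ((d³)⁻¹)    [power of a product]
= (((((d · a⁵)¹) · ((a³)¹)) · ((a⁴)¹)) · ((b²)¹)) · ((d³)⁻¹)    [power of a product]
= (((((d¹) · ((a⁵)¹)) · ((a³)¹)) · ((a⁴)¹)) · ((b²)¹)) · ((d³)⁻¹)    [power of a product]
= ((((d · ((a⁵)¹)) · ((a³)¹)) · ((a⁴)¹)) · ((b²)¹)) · ((d³)⁻¹)    [power of a power]
= ((((d · a⁵) · ((a³)¹)) · ((a⁴)¹)) · ((b²)¹)) · ((d³)⁻¹)    [power of a power]
= ((((d · a⁵) · a³) · ((a⁴)¹)) · ((b²)¹)) · ((d³)⁻¹)    [power of a power]
= ((((d · a⁵) · a³) · a⁴) · ((b²)¹)) · ((d³)⁻¹)    [power of a power]
= ((((d · a⁵) · a³) · a⁴) · b²) · ((d³)⁻¹)    [power of a power]
= ((((d · a⁵) · a³) · a⁴) · b²) · d⁻³    [power of a power]
= a¹²·b²·d⁻²    [product of powers]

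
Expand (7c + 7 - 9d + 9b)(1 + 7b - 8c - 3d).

(7c + 7 - 9d + 9b)(1 + 7b - 8c - 3d)
= 7c + 49bc - 56c^2 - 21cd + 7 + 49b - 56c - 21d - 9d - 63bd + 72cd + 27d^2 + 9b + 63b^2 - 72bc - 27bd    [distributive law]
= -49c - 23bc - 56c^2 + 51cd + 7 + 58b - 30d - 90bd + 27d^2 + 63b^2    [combine like terms]

-49c - 23bc - 56c^2 + 51cd + 7 + 58b - 30d - 90bd + 27d^2 + 63b^2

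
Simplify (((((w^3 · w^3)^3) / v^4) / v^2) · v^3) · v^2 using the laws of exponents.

v^(-1)w^18

(((((w^3 · w^3)^3) / v^4) / v^2) · v^3) · v^2
= ((((((w^3)^3) · ((w^3)^3)) / v^4) / v^2) · v^3) · v^2    [power of a product]
= ((((w^9 · ((w^3)^3)) / v^4) / v^2) · v^3) · v^2    [power of a power]
= ((((w^9 · w^9) / v^4) / v^2) · v^3) · v^2    [power of a power]
= (((w^18 / v^4) / v^2) · v^3) · v^2    [product of powers]
= v^(-1)w^18    [quotient of powers; product of powers]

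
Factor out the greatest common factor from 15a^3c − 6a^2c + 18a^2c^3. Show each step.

15a^3c − 6a^2c + 18a^2c^3
= 3(5a^3c − 2a^2c + 6a^2c^3)    [factor out 3]
= 3a^2c(5a − 2 + 6c^2)    [factor out a^2c]

3a^2c(5a − 2 + 6c^2)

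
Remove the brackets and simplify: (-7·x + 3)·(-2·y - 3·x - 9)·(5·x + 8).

70·x²·y + 82·x·y + 105·x³ + 438·x² + 297·x - 48·y - 216

(-7·x + 3)·(-2·y - 3·x - 9)·(5·x + 8)
= (14·x·y + 21·x² + 63·x - 6·y - 9·x - 27)·(5·x + 8)    [distributive law]
= (14·x·y + 21·x² + 54·x - 6·y - 27)·(5·x + 8)    [combine like terms]
= 70·x²·y + 112·x·y + 105·x³ + 168·x² + 270·x² + 432·x - 30·x·y - 48·y - 135·x - 216    [distributive law]
= 70·x²·y + 82·x·y + 105·x³ + 438·x² + 297·x - 48·y - 216    [combine like terms]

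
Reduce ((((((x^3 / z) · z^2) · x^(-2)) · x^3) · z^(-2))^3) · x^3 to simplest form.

((((((x^3 / z) · z^2) · x^(-2)) · x^3) · z^(-2))^3) · x^3
= ((((((x^3 / z) · z^2) · x^(-2)) · x^3)^3) · ((z^(-2))^3)) · x^3    [power of a product]
= ((((((x^3 / z) · z^2) · x^(-2))^3) · ((x^3)^3)) · ((z^(-2))^3)) · x^3    [power of a product]
= ((((((x^3 / z) · z^2)^3) · ((x^(-2))^3)) · ((x^3)^3)) · ((z^(-2))^3)) · x^3    [power of a product]
= ((((((x^3 / z)^3) · ((z^2)^3)) · ((x^(-2))^3)) · ((x^3)^3)) · ((z^(-2))^3)) · x^3    [power of a product]
= (((((((x^3)^3) / (z^3)) · ((z^2)^3)) · ((x^(-2))^3)) · ((x^3)^3)) · ((z^(-2))^3)) · x^3    [power of a quotient]
= (((((x^9 / (z^3)) · ((z^2)^3)) · ((x^(-2))^3)) · ((x^3)^3)) · ((z^(-2))^3)) · x^3    [power of a power]
= (((((x^9 / z^3) · z^6) · ((x^(-2))^3)) · ((x^3)^3)) · ((z^(-2))^3)) · x^3    [power of a power]
= (((((x^9 / z^3) · z^6) · x^(-6)) · ((x^3)^3)) · ((z^(-2))^3)) · x^3    [power of a power]
= (((((x^9 / z^3) · z^6) · x^(-6)) · x^9) · ((z^(-2))^3)) · x^3    [power of a power]
= (((((x^9 / z^3) · z^6) · x^(-6)) · x^9) · z^(-6)) · x^3    [power of a power]
= x^15z^(-3)    [quotient of powers; product of powers]

x^15z^(-3)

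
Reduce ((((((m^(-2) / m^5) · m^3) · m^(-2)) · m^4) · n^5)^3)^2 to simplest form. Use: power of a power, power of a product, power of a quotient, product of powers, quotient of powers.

((((((m^(-2) / m^5) · m^3) · m^(-2)) · m^4) · n^5)^3)^2
= (((((m^(-2) / m^5) · m^3) · m^(-2)) · m^4) · n^5)^6    [power of a power]
= (((((m^(-2) / m^5) · m^3) · m^(-2)) · m^4)^6) · ((n^5)^6)    [power of a product]
= (((((m^(-2) / m^5) · m^3) · m^(-2))^6) · ((m^4)^6)) · ((n^5)^6)    [power of a product]
= (((((m^(-2) / m^5) · m^3)^6) · ((m^(-2))^6)) · ((m^4)^6)) · ((n^5)^6)    [power of a product]
= (((((m^(-2) / m^5)^6) · ((m^3)^6)) · ((m^(-2))^6)) · ((m^4)^6)) · ((n^5)^6)    [power of a product]
= ((((((m^(-2))^6) / ((m^5)^6)) · ((m^3)^6)) · ((m^(-2))^6)) · ((m^4)^6)) · ((n^5)^6)    [power of a quotient]
= ((((m^(-12) / ((m^5)^6)) · ((m^3)^6)) · ((m^(-2))^6)) · ((m^4)^6)) · ((n^5)^6)    [power of a power]
= ((((m^(-12) / m^30) · ((m^3)^6)) · ((m^(-2))^6)) · ((m^4)^6)) · ((n^5)^6)    [power of a power]
= (((m^(-42) · ((m^3)^6)) · ((m^(-2))^6)) · ((m^4)^6)) · ((n^5)^6)    [quotient of powers]
= (((m^(-42) · m^18) · ((m^(-2))^6)) · ((m^4)^6)) · ((n^5)^6)    [power of a power]
= ((m^(-24) · ((m^(-2))^6)) · ((m^4)^6)) · ((n^5)^6)    [product of powers]
= ((m^(-24) · m^(-12)) · ((m^4)^6)) · ((n^5)^6)    [power of a power]
= (m^(-36) · ((m^4)^6)) · ((n^5)^6)    [product of powers]
= (m^(-36) · m^24) · ((n^5)^6)    [power of a power]
= m^(-12) · ((n^5)^6)    [product of powers]
= m^(-12) · n^30    [power of a power]
= m^(-12)n^30    [rearrange]

m^(-12)n^30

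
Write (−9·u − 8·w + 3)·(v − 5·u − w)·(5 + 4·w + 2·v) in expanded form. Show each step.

(−9·u − 8·w + 3)·(v − 5·u − w)·(5 + 4·w + 2·v)
= (−9·u·v + 45·u^2 + 9·u·w − 8·v·w + 40·u·w + 8·w^2 + 3·v − 15·u − 3·w)·(5 + 4·w + 2·v)    [distributive law]
= (−9·u·v + 45·u^2 + 49·u·w − 8·v·w + 8·w^2 + 3·v − 15·u − 3·w)·(5 + 4·w + 2·v)    [combine like terms]
= −45·u·v − 36·u·v·w − 18·u·v^2 + 225·u^2 + 180·u^2·w + 90·u^2·v + 245·u·w + 196·u·w^2 + 98·u·v·w − 40·v·w − 32·v·w^2 − 16·v^2·w + 40·w^2 + 32·w^3 + 16·v·w^2 + 15·v + 12·v·w + 6·v^2 − 75·u − 60·u·w − 30·u·v − 15·w − 12·w^2 − 6·v·w    [distributive law]
= −75·u·v + 62·u·v·w − 18·u·v^2 + 225·u^2 + 180·u^2·w + 90·u^2·v + 185·u·w + 196·u·w^2 − 34·v·w − 16·v·w^2 − 16·v^2·w + 28·w^2 + 32·w^3 + 15·v + 6·v^2 − 75·u − 15·w    [combine like terms]

−75·u·v + 62·u·v·w − 18·u·v^2 + 225·u^2 + 180·u^2·w + 90·u^2·v + 185·u·w + 196·u·w^2 − 34·v·w − 16·v·w^2 − 16·v^2·w + 28·w^2 + 32·w^3 + 15·v + 6·v^2 − 75·u − 15·w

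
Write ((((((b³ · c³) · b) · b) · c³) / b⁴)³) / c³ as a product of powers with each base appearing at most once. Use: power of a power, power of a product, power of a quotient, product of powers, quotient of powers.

b³c¹⁵

((((((b³ · c³) · b) · b) · c³) / b⁴)³) / c³
= ((((((b³ · c³) · b) · b) · c³)³) / ((b⁴)³)) / c³    [power of a quotient]
= ((((((b³ · c³) · b) · b)³) · ((c³)³)) / ((b⁴)³)) / c³    [power of a product]
= ((((((b³ · c³) · b)³) · (b³)) · ((c³)³)) / ((b⁴)³)) / c³    [power of a product]
= ((((((b³ · c³)³) · (b³)) · (b³)) · ((c³)³)) / ((b⁴)³)) / c³    [power of a product]
= (((((((b³)³) · ((c³)³)) · (b³)) · (b³)) · ((c³)³)) / ((b⁴)³)) / c³    [power of a product]
= (((((b⁹ · ((c³)³)) · (b³)) · (b³)) · ((c³)³)) / ((b⁴)³)) / c³    [power of a power]
= (((((b⁹ · c⁹) · (b³)) · (b³)) · ((c³)³)) / ((b⁴)³)) / c³    [power of a power]
= (((((b⁹ · c⁹) · b³) · b³) · c⁹) / ((b⁴)³)) / c³    [power of a power]
= (((((b⁹ · c⁹) · b³) · b³) · c⁹) / b¹²) / c³    [power of a power]
= b³c¹⁵    [quotient of powers; product of powers]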